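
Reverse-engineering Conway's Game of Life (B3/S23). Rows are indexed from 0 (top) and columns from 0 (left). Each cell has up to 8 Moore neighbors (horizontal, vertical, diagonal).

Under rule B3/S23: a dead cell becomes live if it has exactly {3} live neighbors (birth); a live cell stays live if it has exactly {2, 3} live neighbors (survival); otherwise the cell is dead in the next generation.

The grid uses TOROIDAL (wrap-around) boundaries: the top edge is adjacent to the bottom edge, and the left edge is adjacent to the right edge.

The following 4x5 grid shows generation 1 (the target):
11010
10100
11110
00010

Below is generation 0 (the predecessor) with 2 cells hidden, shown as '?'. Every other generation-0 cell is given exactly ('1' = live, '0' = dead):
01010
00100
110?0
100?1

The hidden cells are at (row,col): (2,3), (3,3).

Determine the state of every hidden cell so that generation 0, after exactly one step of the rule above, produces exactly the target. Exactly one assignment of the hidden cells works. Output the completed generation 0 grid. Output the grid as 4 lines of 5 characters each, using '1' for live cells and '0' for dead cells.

Hidden generation-0 cells (in order): (2,3), (3,3).
A hidden cell only influences target cells in its own 3x3 neighborhood. Try each of the 2^2 = 4 assignments, step the completed generation 0 forward once under B3/S23, and compare with the target:
  (2,3)=0 (3,3)=0 -> step gives (0,2)='1' but target has '0' -> reject
  (2,3)=0 (3,3)=1 -> step reproduces the target at every cell -> ACCEPT
  (2,3)=1 (3,3)=0 -> step gives (0,2)='1' but target has '0' -> reject
  (2,3)=1 (3,3)=1 -> step gives (1,2)='0' but target has '1' -> reject
Unique solution: (2,3)=dead, (3,3)=live.
Check: live-neighbor counts of every cell in the completed generation 0:
32434
34322
33334
44424
Applying B3/S23 to generation 0 with these counts gives:
11010
10100
11110
00010
which matches the target exactly.

Answer: 01010
00100
11000
10011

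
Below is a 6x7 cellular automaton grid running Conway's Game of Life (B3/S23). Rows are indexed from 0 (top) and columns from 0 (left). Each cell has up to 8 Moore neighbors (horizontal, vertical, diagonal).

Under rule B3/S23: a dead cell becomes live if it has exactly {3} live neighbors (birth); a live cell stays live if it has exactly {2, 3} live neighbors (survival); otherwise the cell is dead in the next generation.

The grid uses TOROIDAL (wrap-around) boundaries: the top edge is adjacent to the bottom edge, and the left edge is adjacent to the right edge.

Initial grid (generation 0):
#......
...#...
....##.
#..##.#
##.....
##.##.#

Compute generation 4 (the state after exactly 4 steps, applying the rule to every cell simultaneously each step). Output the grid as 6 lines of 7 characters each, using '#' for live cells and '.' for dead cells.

Simulating step by step:
Generation 0 (given above): 15 live cells
Generation 1: 16 live cells
#####.#
....#..
.....##
##.##.#
.......
..#...#
Generation 2: 21 live cells
###.#.#
.##.#..
...#..#
#...#.#
.###.##
..#..##
Generation 3: 14 live cells
....#.#
....#.#
.####.#
.#..#..
.###...
.......
Generation 4: 13 live cells
(generation 4 grid is the final answer)

Answer: .......
..#.#.#
.##.#..
....##.
.###...
..##...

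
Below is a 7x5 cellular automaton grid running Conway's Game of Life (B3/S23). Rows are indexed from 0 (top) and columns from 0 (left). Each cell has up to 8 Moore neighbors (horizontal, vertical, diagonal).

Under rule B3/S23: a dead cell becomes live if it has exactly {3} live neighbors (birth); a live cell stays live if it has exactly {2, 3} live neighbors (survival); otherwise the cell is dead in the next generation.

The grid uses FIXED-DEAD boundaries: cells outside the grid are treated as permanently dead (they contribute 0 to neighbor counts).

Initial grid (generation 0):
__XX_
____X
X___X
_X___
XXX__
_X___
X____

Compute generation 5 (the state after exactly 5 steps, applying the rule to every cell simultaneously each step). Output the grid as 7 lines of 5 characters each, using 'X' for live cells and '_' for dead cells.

Simulating step by step:
Generation 0 (given above): 11 live cells
Generation 1: 6 live cells
___X_
____X
_____
__X__
X_X__
__X__
_____
Generation 2: 4 live cells
_____
_____
_____
_X___
__XX_
_X___
_____
Generation 3: 4 live cells
_____
_____
_____
__X__
_XX__
__X__
_____
Generation 4: 7 live cells
_____
_____
_____
_XX__
_XXX_
_XX__
_____
Generation 5: 6 live cells
(generation 5 grid is the final answer)

Answer: _____
_____
_____
_X_X_
X__X_
_X_X_
_____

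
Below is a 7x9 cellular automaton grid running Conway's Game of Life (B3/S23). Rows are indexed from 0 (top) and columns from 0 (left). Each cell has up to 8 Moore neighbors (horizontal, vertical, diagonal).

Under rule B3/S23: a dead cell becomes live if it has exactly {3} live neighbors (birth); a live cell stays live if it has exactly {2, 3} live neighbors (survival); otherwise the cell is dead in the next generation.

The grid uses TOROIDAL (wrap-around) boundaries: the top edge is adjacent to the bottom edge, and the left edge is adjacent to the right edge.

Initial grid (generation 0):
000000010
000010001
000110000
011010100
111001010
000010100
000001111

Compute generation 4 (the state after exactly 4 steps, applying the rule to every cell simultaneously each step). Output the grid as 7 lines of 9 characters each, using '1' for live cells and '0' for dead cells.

Simulating step by step:
Generation 0 (given above): 20 live cells
Generation 1: 17 live cells
000001000
000110000
001010000
100010100
101010010
110010000
000001001
Generation 2: 17 live cells
000001000
000111000
000010000
000010001
100010000
110111000
100011000
Generation 3: 18 live cells
000100100
000101000
000000000
000111000
110000001
110100001
110100100
Generation 4: 17 live cells
(generation 4 grid is the final answer)

Answer: 000101100
000010000
000101000
100010000
010100001
000000010
010110011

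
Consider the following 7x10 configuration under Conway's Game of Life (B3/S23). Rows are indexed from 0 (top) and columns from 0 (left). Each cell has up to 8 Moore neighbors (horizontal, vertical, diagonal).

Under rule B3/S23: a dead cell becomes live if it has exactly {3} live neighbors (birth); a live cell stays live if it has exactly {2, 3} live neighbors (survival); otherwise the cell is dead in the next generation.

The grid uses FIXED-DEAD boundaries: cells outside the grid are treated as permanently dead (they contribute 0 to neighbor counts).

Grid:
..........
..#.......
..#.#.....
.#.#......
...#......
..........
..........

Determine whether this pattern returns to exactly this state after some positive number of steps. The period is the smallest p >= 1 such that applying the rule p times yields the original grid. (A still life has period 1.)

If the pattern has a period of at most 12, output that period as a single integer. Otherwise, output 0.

Answer: 2

Derivation:
Simulating and comparing each generation to the original:
Gen 0 (original, given above): 6 live cells
Gen 1: 6 live cells, differs from original
Gen 2: 6 live cells, MATCHES original -> period = 2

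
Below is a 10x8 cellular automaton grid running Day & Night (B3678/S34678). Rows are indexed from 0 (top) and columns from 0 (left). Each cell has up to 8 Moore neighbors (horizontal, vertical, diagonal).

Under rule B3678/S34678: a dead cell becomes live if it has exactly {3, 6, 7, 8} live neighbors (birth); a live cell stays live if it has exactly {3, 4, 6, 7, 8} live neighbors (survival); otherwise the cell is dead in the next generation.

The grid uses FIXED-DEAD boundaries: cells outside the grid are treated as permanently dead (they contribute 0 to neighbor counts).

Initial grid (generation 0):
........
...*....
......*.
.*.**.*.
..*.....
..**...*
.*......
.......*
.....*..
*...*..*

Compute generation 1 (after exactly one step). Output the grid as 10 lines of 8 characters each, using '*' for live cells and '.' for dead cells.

Simulating step by step:
Generation 0 (given above): 16 live cells
Generation 1: 13 live cells
(generation 1 grid is the final answer)

Answer: ........
........
..****..
..*..*..
.**.*...
.**.....
..*.....
........
......*.
........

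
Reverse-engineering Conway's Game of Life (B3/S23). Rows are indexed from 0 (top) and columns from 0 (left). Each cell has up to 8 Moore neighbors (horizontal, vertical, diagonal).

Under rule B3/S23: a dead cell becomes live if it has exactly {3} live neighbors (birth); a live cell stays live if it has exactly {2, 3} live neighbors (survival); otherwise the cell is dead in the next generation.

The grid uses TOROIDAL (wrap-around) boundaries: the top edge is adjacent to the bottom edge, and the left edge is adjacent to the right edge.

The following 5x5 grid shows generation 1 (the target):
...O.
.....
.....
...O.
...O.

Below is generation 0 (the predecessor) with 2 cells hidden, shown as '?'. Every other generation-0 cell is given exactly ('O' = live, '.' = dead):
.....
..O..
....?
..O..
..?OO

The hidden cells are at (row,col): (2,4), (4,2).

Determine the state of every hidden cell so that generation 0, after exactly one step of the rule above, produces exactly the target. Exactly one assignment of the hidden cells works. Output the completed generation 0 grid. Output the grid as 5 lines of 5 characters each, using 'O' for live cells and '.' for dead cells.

Hidden generation-0 cells (in order): (2,4), (4,2).
A hidden cell only influences target cells in its own 3x3 neighborhood. Try each of the 2^2 = 4 assignments, step the completed generation 0 forward once under B3/S23, and compare with the target:
  (2,4)=. (4,2)=. -> step reproduces the target at every cell -> ACCEPT
  (2,4)=. (4,2)=O -> step gives (0,2)='O' but target has '.' -> reject
  (2,4)=O (4,2)=. -> step gives (2,3)='O' but target has '.' -> reject
  (2,4)=O (4,2)=O -> step gives (0,2)='O' but target has '.' -> reject
Unique solution: (2,4)=dead, (4,2)=dead.
Check: live-neighbor counts of every cell in the completed generation 0:
11232
01010
02220
11132
11221
Applying B3/S23 to generation 0 with these counts gives:
...O.
.....
.....
...O.
...O.
which matches the target exactly.

Answer: .....
..O..
.....
..O..
...OO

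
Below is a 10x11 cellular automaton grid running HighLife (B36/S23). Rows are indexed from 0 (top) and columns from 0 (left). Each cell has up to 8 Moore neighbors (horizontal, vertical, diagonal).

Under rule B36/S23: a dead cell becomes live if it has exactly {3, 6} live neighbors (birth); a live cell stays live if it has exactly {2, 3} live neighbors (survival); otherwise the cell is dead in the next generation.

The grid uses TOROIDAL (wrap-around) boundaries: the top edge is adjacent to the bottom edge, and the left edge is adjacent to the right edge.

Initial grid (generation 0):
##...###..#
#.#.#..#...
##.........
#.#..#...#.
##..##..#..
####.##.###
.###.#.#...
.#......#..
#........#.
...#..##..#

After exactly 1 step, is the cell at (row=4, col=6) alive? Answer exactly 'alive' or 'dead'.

Simulating step by step:
Generation 0 (given above): 43 live cells
Generation 1: 42 live cells
.#####..#.#
.##..#.#...
#.##.......
.##.##.....
.......##.#
....#...###
...#.#.#..#
##......#..
#......####
.#...#.###.

Cell (4,6) at generation 1: 0 -> dead

Answer: dead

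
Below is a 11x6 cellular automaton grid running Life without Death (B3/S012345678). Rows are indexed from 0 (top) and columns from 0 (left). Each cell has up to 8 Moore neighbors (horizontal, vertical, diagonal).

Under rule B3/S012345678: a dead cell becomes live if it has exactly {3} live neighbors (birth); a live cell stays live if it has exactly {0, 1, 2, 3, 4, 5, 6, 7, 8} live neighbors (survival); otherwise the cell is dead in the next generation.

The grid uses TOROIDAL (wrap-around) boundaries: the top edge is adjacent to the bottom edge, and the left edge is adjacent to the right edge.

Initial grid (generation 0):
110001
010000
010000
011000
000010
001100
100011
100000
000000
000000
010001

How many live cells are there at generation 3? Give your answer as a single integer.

Answer: 30

Derivation:
Simulating step by step:
Generation 0 (given above): 16 live cells
Generation 1: 22 live cells
111001
011000
110000
011000
010010
001100
110111
100000
000000
000000
010001
Generation 2: 26 live cells
111001
011001
110000
011000
010010
001100
110111
110010
000000
000000
011001
Generation 3: 30 live cells
111111
011001
110000
011000
010010
001100
110111
111110
000000
000000
011001
Population at generation 3: 30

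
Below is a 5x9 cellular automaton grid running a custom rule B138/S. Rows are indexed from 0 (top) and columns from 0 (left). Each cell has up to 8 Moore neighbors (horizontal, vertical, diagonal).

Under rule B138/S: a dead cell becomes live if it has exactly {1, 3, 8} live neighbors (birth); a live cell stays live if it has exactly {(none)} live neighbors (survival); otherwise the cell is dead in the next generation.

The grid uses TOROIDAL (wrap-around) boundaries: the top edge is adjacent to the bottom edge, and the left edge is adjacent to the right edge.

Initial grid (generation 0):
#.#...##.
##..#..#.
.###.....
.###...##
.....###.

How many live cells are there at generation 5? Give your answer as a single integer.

Simulating step by step:
Generation 0 (given above): 19 live cells
Generation 1: 8 live cells
.........
......#..
....##.#.
#...#....
#..#.....
Generation 2: 22 live cells
#########
...#.#..#
##....#..
..##.#.##
..#..#...
Generation 3: 4 live cells
.........
.........
...#.#...
#...#....
.........
Generation 4: 20 live cells
.........
..##.##..
###.#.#.#
.##...#.#
##.###..#
Generation 5: 8 live cells
##....#..
#...#..#.
.........
#........
.......#.
Population at generation 5: 8

Answer: 8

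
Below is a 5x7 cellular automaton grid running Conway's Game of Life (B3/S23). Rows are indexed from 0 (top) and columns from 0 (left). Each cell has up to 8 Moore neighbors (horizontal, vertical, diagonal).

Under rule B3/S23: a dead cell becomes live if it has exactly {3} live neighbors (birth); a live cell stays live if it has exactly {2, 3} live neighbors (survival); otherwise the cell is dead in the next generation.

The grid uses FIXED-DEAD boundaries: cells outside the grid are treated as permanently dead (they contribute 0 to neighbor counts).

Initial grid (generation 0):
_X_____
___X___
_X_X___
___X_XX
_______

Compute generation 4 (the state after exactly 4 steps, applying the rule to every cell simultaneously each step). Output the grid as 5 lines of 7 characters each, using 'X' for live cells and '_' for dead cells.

Answer: _______
_______
_______
_______
_______

Derivation:
Simulating step by step:
Generation 0 (given above): 7 live cells
Generation 1: 3 live cells
_______
_______
___X___
__X_X__
_______
Generation 2: 2 live cells
_______
_______
___X___
___X___
_______
Generation 3: 0 live cells
_______
_______
_______
_______
_______
Generation 4: 0 live cells
(generation 4 grid is the final answer)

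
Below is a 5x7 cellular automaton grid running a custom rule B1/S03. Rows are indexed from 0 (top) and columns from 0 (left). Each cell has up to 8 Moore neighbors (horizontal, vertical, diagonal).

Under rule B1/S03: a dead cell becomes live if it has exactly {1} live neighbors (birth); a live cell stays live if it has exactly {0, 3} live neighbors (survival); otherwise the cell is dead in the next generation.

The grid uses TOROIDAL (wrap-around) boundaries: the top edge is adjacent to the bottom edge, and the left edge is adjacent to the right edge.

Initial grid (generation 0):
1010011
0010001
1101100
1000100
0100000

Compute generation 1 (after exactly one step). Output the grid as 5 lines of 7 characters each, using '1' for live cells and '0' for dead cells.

Simulating step by step:
Generation 0 (given above): 13 live cells
Generation 1: 9 live cells
(generation 1 grid is the final answer)

Answer: 1000101
0010000
1101000
1000000
0100000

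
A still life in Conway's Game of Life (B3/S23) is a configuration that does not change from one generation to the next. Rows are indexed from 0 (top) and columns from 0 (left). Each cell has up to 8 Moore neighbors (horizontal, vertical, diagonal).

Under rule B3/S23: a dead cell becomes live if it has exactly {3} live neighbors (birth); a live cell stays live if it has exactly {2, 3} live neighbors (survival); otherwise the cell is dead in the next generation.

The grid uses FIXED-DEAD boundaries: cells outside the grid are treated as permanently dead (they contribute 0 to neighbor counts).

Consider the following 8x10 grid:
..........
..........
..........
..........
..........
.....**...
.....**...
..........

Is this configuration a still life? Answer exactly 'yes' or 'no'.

Answer: yes

Derivation:
Compute generation 1 and compare to generation 0 (given above):
Generation 1:
..........
..........
..........
..........
..........
.....**...
.....**...
..........
The grids are IDENTICAL -> still life.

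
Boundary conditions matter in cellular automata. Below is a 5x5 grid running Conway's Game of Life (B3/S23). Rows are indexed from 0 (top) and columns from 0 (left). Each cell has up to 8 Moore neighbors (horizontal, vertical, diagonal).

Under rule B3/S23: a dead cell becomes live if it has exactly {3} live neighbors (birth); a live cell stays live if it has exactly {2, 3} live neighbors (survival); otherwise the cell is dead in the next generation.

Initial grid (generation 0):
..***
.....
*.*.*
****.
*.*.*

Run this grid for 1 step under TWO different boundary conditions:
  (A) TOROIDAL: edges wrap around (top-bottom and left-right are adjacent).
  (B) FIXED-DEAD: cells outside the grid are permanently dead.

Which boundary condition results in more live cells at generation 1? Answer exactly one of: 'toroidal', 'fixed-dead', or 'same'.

Under TOROIDAL boundary, generation 1:
***.*
***..
*.*.*
.....
.....
Population = 10

Under FIXED-DEAD boundary, generation 1:
...*.
.**.*
*.*..
*...*
*.*..
Population = 10

Comparison: toroidal=10, fixed-dead=10 -> same

Answer: same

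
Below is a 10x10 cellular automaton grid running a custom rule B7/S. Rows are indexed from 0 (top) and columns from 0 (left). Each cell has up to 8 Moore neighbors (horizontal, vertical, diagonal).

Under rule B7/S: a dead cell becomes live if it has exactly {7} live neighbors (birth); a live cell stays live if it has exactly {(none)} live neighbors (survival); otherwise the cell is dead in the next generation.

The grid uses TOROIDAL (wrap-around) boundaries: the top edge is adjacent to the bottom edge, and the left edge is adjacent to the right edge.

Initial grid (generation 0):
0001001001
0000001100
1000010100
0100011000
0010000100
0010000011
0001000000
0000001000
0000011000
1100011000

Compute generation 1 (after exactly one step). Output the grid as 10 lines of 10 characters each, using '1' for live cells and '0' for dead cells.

Simulating step by step:
Generation 0 (given above): 24 live cells
Generation 1: 0 live cells
(generation 1 grid is the final answer)

Answer: 0000000000
0000000000
0000000000
0000000000
0000000000
0000000000
0000000000
0000000000
0000000000
0000000000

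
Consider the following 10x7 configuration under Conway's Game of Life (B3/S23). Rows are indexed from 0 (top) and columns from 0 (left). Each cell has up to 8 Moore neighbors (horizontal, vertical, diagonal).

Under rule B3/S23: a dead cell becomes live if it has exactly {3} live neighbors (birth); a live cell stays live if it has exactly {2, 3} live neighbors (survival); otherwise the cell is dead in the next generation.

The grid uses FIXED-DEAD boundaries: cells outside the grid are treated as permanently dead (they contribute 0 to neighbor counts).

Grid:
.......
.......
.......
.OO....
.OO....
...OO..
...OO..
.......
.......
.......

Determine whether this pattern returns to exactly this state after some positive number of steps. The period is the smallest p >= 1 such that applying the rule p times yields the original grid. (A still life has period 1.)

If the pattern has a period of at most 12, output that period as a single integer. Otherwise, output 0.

Simulating and comparing each generation to the original:
Gen 0 (original, given above): 8 live cells
Gen 1: 6 live cells, differs from original
Gen 2: 8 live cells, MATCHES original -> period = 2

Answer: 2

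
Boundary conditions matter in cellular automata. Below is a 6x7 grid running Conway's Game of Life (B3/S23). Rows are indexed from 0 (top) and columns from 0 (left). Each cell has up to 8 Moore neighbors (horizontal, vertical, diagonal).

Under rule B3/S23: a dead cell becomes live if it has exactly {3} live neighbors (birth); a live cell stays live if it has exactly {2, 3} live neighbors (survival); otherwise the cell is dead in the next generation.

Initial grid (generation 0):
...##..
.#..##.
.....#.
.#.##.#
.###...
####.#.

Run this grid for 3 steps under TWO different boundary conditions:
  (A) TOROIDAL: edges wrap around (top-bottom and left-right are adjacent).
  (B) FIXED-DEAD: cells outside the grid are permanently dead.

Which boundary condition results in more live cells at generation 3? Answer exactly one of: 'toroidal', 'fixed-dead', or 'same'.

Under TOROIDAL boundary, generation 3:
#.##...
.#####.
#......
###....
###.#.#
##...#.
Population = 20

Under FIXED-DEAD boundary, generation 3:
....###
....###
....#..
....###
...#.##
.......
Population = 13

Comparison: toroidal=20, fixed-dead=13 -> toroidal

Answer: toroidal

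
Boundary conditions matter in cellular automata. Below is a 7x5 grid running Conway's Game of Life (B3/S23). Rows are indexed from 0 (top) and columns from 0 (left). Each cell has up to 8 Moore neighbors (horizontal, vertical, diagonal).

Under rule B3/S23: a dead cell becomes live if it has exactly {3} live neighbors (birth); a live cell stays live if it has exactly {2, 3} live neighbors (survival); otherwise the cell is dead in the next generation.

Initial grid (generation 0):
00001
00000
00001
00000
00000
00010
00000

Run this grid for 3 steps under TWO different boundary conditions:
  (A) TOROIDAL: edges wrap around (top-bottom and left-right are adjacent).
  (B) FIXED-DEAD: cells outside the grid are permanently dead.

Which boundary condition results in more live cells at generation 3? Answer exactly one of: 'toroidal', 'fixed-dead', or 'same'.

Under TOROIDAL boundary, generation 3:
00000
00000
00000
00000
00000
00000
00000
Population = 0

Under FIXED-DEAD boundary, generation 3:
00000
00000
00000
00000
00000
00000
00000
Population = 0

Comparison: toroidal=0, fixed-dead=0 -> same

Answer: same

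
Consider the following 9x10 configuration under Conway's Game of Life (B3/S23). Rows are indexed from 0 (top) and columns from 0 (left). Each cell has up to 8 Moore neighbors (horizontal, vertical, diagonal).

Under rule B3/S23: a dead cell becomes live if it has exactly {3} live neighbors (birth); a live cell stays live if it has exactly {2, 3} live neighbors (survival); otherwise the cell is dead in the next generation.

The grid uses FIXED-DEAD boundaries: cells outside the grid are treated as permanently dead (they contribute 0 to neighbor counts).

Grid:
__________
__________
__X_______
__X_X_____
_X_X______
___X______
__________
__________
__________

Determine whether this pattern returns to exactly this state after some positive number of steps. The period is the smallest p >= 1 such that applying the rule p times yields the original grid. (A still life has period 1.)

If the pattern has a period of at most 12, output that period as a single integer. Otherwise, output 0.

Answer: 2

Derivation:
Simulating and comparing each generation to the original:
Gen 0 (original, given above): 6 live cells
Gen 1: 6 live cells, differs from original
Gen 2: 6 live cells, MATCHES original -> period = 2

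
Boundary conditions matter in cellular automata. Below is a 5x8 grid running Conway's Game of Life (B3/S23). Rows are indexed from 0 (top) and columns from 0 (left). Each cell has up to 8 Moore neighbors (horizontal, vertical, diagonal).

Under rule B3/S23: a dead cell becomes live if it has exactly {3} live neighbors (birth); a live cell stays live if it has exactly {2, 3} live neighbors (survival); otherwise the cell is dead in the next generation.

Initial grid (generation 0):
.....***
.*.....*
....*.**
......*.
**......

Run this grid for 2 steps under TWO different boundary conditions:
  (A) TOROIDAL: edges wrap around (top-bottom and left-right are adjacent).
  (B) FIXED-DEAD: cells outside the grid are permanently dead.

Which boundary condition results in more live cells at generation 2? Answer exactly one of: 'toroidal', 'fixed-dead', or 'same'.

Under TOROIDAL boundary, generation 2:
*.....**
.....*..
*....*..
**..*...
**...*..
Population = 12

Under FIXED-DEAD boundary, generation 2:
........
.....*..
.....*.*
.....*.*
......*.
Population = 6

Comparison: toroidal=12, fixed-dead=6 -> toroidal

Answer: toroidal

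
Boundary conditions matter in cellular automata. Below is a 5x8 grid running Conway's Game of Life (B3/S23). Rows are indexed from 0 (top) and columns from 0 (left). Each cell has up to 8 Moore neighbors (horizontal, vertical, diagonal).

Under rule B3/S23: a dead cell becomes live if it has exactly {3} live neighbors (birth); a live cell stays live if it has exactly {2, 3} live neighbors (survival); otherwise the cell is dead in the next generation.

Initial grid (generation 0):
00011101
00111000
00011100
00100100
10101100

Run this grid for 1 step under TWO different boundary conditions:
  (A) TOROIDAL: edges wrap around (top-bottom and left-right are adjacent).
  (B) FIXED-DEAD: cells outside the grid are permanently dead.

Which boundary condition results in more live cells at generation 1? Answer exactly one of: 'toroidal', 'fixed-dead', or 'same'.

Under TOROIDAL boundary, generation 1:
01000010
00100010
00000100
01100010
01100000
Population = 10

Under FIXED-DEAD boundary, generation 1:
00100100
00100010
00000100
01100010
01011100
Population = 12

Comparison: toroidal=10, fixed-dead=12 -> fixed-dead

Answer: fixed-dead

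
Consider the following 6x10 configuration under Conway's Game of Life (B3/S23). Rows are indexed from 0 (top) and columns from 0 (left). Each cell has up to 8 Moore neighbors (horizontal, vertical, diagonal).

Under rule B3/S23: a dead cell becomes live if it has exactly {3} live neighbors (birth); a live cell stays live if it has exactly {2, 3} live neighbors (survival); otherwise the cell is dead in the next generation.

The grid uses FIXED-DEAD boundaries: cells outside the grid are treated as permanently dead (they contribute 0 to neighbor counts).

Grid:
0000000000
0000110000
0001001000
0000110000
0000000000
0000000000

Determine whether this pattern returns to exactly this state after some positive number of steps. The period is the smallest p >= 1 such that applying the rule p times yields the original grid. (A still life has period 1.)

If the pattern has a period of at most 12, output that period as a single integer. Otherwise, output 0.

Answer: 1

Derivation:
Simulating and comparing each generation to the original:
Gen 0 (original, given above): 6 live cells
Gen 1: 6 live cells, MATCHES original -> period = 1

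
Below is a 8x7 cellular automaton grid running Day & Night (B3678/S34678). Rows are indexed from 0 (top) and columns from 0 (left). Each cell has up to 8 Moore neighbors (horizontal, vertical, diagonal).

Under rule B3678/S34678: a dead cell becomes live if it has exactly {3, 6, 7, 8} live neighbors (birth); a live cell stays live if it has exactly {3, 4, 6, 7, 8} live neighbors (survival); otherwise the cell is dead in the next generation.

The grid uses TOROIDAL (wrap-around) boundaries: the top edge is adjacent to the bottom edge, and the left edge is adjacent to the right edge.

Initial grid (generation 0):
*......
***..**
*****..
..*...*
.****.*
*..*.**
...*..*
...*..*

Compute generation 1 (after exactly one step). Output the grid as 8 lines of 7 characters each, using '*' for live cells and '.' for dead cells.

Answer: *.*..*.
.**.*.*
.*.*...
.***...
.****.*
**.*.**
..*...*
*......

Derivation:
Simulating step by step:
Generation 0 (given above): 26 live cells
Generation 1: 25 live cells
(generation 1 grid is the final answer)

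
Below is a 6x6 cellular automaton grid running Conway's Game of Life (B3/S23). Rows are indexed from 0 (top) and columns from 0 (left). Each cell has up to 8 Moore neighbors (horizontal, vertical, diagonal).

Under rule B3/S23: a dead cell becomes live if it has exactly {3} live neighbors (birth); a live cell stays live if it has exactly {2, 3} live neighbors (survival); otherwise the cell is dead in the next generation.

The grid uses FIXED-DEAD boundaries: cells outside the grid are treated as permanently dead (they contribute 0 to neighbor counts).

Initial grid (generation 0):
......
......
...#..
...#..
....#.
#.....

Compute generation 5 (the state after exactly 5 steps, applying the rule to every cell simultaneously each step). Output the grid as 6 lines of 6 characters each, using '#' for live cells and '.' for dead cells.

Simulating step by step:
Generation 0 (given above): 4 live cells
Generation 1: 2 live cells
......
......
......
...##.
......
......
Generation 2: 0 live cells
......
......
......
......
......
......
Generation 3: 0 live cells
......
......
......
......
......
......
Generation 4: 0 live cells
......
......
......
......
......
......
Generation 5: 0 live cells
(generation 5 grid is the final answer)

Answer: ......
......
......
......
......
......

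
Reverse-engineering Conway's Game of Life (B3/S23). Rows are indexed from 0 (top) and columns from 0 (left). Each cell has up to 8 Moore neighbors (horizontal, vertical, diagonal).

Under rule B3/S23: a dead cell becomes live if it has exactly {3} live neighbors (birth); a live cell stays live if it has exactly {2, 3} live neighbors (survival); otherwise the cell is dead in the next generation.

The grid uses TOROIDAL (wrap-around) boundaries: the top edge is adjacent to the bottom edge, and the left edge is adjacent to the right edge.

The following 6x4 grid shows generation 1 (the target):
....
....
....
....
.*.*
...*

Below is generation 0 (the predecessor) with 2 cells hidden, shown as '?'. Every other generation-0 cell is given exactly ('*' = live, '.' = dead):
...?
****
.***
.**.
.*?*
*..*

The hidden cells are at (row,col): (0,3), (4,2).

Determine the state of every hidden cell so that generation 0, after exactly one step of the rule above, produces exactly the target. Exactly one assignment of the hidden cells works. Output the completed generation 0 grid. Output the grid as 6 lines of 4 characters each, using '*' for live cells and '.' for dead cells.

Hidden generation-0 cells (in order): (0,3), (4,2).
A hidden cell only influences target cells in its own 3x3 neighborhood. Try each of the 2^2 = 4 assignments, step the completed generation 0 forward once under B3/S23, and compare with the target:
  (0,3)=. (4,2)=. -> step gives (5,0)='*' but target has '.' -> reject
  (0,3)=. (4,2)=* -> step gives (4,1)='.' but target has '*' -> reject
  (0,3)=* (4,2)=. -> step reproduces the target at every cell -> ACCEPT
  (0,3)=* (4,2)=* -> step gives (4,1)='.' but target has '*' -> reject
Unique solution: (0,3)=live, (4,2)=dead.
Check: live-neighbor counts of every cell in the completed generation 0:
6455
5465
6675
5464
5353
4243
Applying B3/S23 to generation 0 with these counts gives:
....
....
....
....
.*.*
...*
which matches the target exactly.

Answer: ...*
****
.***
.**.
.*.*
*..*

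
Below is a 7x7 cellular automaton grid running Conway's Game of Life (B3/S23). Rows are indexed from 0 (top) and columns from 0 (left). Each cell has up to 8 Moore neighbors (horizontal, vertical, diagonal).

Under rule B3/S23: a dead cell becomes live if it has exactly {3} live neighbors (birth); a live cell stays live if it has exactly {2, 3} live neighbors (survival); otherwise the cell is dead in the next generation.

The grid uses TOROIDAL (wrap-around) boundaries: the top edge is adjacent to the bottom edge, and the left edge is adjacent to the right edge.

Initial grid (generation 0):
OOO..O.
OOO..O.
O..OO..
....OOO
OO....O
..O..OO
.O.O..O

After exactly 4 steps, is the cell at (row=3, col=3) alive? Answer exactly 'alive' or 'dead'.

Answer: dead

Derivation:
Simulating step by step:
Generation 0 (given above): 23 live cells
Generation 1: 16 live cells
...OOO.
.....O.
O.OO...
.O.OO..
.O..O..
..O..O.
...OO..
Generation 2: 17 live cells
...O.O.
..O..OO
.OOO...
OO..O..
.O..OO.
..O..O.
..O....
Generation 3: 30 live cells
..OOOOO
.O...OO
...OOOO
O...OO.
OOOOOOO
.OOOOO.
..OOO..
Generation 4: 5 live cells
OO....O
.......
...O...
.......
.......
.......
......O

Cell (3,3) at generation 4: 0 -> dead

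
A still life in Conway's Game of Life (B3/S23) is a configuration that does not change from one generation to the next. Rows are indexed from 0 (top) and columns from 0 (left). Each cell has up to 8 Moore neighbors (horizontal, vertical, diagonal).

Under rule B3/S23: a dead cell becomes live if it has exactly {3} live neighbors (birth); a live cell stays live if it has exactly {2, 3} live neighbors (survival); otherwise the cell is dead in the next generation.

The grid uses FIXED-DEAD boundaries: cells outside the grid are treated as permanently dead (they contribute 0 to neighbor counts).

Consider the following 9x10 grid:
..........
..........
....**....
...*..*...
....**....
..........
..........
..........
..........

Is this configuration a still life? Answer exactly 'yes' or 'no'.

Compute generation 1 and compare to generation 0 (given above):
Generation 1:
..........
..........
....**....
...*..*...
....**....
..........
..........
..........
..........
The grids are IDENTICAL -> still life.

Answer: yes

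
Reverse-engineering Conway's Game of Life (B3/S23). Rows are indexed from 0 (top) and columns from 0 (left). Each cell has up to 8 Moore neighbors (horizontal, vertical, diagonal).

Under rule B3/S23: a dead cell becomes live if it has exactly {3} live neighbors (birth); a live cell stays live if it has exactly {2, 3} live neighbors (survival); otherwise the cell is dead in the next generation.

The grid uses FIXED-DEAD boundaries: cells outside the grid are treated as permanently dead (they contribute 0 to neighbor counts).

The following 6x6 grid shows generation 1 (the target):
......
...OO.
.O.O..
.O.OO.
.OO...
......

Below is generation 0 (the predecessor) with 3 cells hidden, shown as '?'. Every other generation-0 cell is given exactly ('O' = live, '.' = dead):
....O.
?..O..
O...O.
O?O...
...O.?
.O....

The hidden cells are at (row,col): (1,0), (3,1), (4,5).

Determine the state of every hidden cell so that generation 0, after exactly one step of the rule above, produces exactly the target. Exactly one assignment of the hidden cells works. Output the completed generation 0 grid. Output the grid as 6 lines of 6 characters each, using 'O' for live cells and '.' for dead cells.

Answer: ....O.
...O..
O...O.
O.O...
...O.O
.O....

Derivation:
Hidden generation-0 cells (in order): (1,0), (3,1), (4,5).
A hidden cell only influences target cells in its own 3x3 neighborhood. Try each of the 2^3 = 8 assignments, step the completed generation 0 forward once under B3/S23, and compare with the target:
  (1,0)=. (3,1)=. (4,5)=. -> step gives (3,4)='.' but target has 'O' -> reject
  (1,0)=. (3,1)=. (4,5)=O -> step reproduces the target at every cell -> ACCEPT
  (1,0)=. (3,1)=O (4,5)=. -> step gives (2,0)='O' but target has '.' -> reject
  (1,0)=. (3,1)=O (4,5)=O -> step gives (2,0)='O' but target has '.' -> reject
  (1,0)=O (3,1)=. (4,5)=. -> step gives (2,0)='O' but target has '.' -> reject
  (1,0)=O (3,1)=. (4,5)=O -> step gives (2,0)='O' but target has '.' -> reject
  (1,0)=O (3,1)=O (4,5)=. -> step gives (2,0)='O' but target has '.' -> reject
  (1,0)=O (3,1)=O (4,5)=O -> step gives (2,0)='O' but target has '.' -> reject
Unique solution: (1,0)=dead, (3,1)=dead, (4,5)=live.
Check: live-neighbor counts of every cell in the completed generation 0:
001211
111232
132311
131332
233120
102121
Applying B3/S23 to generation 0 with these counts gives:
......
...OO.
.O.O..
.O.OO.
.OO...
......
which matches the target exactly.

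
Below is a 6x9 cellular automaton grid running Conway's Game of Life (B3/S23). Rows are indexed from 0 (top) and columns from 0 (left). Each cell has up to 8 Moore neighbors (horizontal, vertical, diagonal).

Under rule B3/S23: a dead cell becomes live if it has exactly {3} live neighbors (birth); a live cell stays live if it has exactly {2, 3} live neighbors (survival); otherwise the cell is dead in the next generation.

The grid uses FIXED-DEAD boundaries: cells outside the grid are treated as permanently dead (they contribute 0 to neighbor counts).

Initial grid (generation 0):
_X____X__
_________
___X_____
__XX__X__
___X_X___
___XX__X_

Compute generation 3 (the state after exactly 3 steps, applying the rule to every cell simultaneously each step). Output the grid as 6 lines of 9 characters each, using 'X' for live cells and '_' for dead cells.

Answer: _________
_________
__X_X____
_X__X____
__X__X___
____XX___

Derivation:
Simulating step by step:
Generation 0 (given above): 11 live cells
Generation 1: 8 live cells
_________
_________
__XX_____
__XX_____
_____XX__
___XX____
Generation 2: 9 live cells
_________
_________
__XX_____
__XXX____
__X__X___
____XX___
Generation 3: 8 live cells
(generation 3 grid is the final answer)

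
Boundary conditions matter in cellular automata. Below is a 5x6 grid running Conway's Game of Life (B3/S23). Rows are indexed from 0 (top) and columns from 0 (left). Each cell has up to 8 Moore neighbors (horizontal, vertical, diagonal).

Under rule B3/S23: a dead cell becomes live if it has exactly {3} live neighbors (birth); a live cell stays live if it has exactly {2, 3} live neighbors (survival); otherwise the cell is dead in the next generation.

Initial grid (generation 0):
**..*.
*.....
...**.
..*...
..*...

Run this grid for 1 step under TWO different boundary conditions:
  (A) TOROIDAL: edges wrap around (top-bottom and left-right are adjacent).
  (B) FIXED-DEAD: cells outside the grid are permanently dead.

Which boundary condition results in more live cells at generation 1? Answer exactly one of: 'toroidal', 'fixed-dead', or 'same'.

Answer: toroidal

Derivation:
Under TOROIDAL boundary, generation 1:
**...*
**.**.
...*..
..*...
..**..
Population = 11

Under FIXED-DEAD boundary, generation 1:
**....
**.**.
...*..
..*...
......
Population = 8

Comparison: toroidal=11, fixed-dead=8 -> toroidal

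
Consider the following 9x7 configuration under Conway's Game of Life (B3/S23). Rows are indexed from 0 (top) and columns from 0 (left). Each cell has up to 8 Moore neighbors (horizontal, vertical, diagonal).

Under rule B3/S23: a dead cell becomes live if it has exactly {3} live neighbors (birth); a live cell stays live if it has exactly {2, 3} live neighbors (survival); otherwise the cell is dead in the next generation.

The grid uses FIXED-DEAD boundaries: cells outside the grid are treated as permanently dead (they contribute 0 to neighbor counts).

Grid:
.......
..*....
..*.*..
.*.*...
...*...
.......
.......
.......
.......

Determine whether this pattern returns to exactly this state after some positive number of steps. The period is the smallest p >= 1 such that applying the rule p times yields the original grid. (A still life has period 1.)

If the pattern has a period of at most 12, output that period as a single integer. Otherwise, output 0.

Answer: 2

Derivation:
Simulating and comparing each generation to the original:
Gen 0 (original, given above): 6 live cells
Gen 1: 6 live cells, differs from original
Gen 2: 6 live cells, MATCHES original -> period = 2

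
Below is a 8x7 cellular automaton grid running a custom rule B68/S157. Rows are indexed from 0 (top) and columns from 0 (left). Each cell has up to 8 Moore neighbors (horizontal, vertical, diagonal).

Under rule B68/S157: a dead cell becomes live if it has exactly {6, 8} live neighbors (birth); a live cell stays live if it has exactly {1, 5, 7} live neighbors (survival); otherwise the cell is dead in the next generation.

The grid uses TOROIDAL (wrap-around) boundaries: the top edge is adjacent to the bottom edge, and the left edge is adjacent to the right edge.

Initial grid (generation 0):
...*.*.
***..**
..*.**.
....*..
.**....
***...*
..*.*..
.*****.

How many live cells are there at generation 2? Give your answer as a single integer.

Answer: 2

Derivation:
Simulating step by step:
Generation 0 (given above): 24 live cells
Generation 1: 9 live cells
..*.*..
.......
.......
.......
.......
.*....*
.***...
...**..
Generation 2: 2 live cells
..*....
.......
.......
.......
.......
.......
.......
...*...
Population at generation 2: 2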